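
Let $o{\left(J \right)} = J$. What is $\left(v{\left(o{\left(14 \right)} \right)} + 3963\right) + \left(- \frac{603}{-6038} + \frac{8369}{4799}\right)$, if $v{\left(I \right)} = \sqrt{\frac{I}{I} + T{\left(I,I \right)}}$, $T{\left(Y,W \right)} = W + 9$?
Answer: $\frac{114886748425}{28976362} + 2 \sqrt{6} \approx 3969.7$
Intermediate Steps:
$T{\left(Y,W \right)} = 9 + W$
$v{\left(I \right)} = \sqrt{10 + I}$ ($v{\left(I \right)} = \sqrt{\frac{I}{I} + \left(9 + I\right)} = \sqrt{1 + \left(9 + I\right)} = \sqrt{10 + I}$)
$\left(v{\left(o{\left(14 \right)} \right)} + 3963\right) + \left(- \frac{603}{-6038} + \frac{8369}{4799}\right) = \left(\sqrt{10 + 14} + 3963\right) + \left(- \frac{603}{-6038} + \frac{8369}{4799}\right) = \left(\sqrt{24} + 3963\right) + \left(\left(-603\right) \left(- \frac{1}{6038}\right) + 8369 \cdot \frac{1}{4799}\right) = \left(2 \sqrt{6} + 3963\right) + \left(\frac{603}{6038} + \frac{8369}{4799}\right) = \left(3963 + 2 \sqrt{6}\right) + \frac{53425819}{28976362} = \frac{114886748425}{28976362} + 2 \sqrt{6}$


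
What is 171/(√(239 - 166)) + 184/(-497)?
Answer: -184/497 + 171*√73/73 ≈ 19.644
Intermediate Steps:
171/(√(239 - 166)) + 184/(-497) = 171/(√73) + 184*(-1/497) = 171*(√73/73) - 184/497 = 171*√73/73 - 184/497 = -184/497 + 171*√73/73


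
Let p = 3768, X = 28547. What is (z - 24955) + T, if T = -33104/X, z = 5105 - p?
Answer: -674256150/28547 ≈ -23619.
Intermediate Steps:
z = 1337 (z = 5105 - 1*3768 = 5105 - 3768 = 1337)
T = -33104/28547 ≈ -1.1596
(z - 24955) + T = (1337 - 24955) - 33104/28547 = -23618 - 33104/28547 = -674256150/28547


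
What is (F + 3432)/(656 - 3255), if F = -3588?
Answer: 156/2599 ≈ 0.060023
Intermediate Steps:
(F + 3432)/(656 - 3255) = (-3588 + 3432)/(656 - 3255) = -156/(-2599) = -156*(-1/2599) = 156/2599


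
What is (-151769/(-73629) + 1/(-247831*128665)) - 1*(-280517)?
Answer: 658608501805855123001/2347820853356835 ≈ 2.8052e+5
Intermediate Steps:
(-151769/(-73629) + 1/(-247831*128665)) - 1*(-280517) = (-151769*(-1/73629) - 1/247831*1/128665) + 280517 = (151769/73629 - 1/31887175615) + 280517 = 4839484755839306/2347820853356835 + 280517 = 658608501805855123001/2347820853356835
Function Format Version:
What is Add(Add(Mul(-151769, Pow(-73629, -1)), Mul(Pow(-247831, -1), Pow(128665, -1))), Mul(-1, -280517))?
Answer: Rational(658608501805855123001, 2347820853356835) ≈ 2.8052e+5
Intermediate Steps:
Add(Add(Mul(-151769, Pow(-73629, -1)), Mul(Pow(-247831, -1), Pow(128665, -1))), Mul(-1, -280517)) = Add(Add(Mul(-151769, Rational(-1, 73629)), Mul(Rational(-1, 247831), Rational(1, 128665))), 280517) = Add(Add(Rational(151769, 73629), Rational(-1, 31887175615)), 280517) = Add(Rational(4839484755839306, 2347820853356835), 280517) = Rational(658608501805855123001, 2347820853356835)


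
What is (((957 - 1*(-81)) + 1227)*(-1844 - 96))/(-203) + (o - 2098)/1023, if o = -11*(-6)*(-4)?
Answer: 4494684814/207669 ≈ 21644.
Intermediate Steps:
o = -264 (o = 66*(-4) = -264)
(((957 - 1*(-81)) + 1227)*(-1844 - 96))/(-203) + (o - 2098)/1023 = (((957 - 1*(-81)) + 1227)*(-1844 - 96))/(-203) + (-264 - 2098)/1023 = (((957 + 81) + 1227)*(-1940))*(-1/203) - 2362*1/1023 = ((1038 + 1227)*(-1940))*(-1/203) - 2362/1023 = (2265*(-1940))*(-1/203) - 2362/1023 = -4394100*(-1/203) - 2362/1023 = 4394100/203 - 2362/1023 = 4494684814/207669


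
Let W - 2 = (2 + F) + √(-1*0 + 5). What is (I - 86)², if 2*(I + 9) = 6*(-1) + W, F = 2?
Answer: (190 - √5)²/4 ≈ 8813.8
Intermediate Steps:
W = 6 + √5 (W = 2 + ((2 + 2) + √(-1*0 + 5)) = 2 + (4 + √(0 + 5)) = 2 + (4 + √5) = 6 + √5 ≈ 8.2361)
I = -9 + √5/2 (I = -9 + (6*(-1) + (6 + √5))/2 = -9 + (-6 + (6 + √5))/2 = -9 + √5/2 ≈ -7.8820)
(I - 86)² = ((-9 + √5/2) - 86)² = (-95 + √5/2)²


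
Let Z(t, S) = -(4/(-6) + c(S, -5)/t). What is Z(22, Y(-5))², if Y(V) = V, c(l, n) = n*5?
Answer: 14161/4356 ≈ 3.2509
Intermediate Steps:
c(l, n) = 5*n
Z(t, S) = ⅔ + 25/t (Z(t, S) = -(4/(-6) + (5*(-5))/t) = -(4*(-⅙) - 25/t) = -(-⅔ - 25/t) = ⅔ + 25/t)
Z(22, Y(-5))² = (⅔ + 25/22)² = (119/66)² = 14161/4356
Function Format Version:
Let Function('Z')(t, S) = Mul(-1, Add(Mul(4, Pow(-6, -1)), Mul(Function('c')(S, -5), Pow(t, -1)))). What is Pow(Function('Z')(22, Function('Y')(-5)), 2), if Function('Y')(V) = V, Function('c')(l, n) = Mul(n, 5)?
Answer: Rational(14161, 4356) ≈ 3.2509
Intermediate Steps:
Function('c')(l, n) = Mul(5, n)
Function('Z')(t, S) = Add(Rational(2, 3), Mul(25, Pow(t, -1))) (Function('Z')(t, S) = Mul(-1, Add(Mul(4, Pow(-6, -1)), Mul(Mul(5, -5), Pow(t, -1)))) = Mul(-1, Add(Mul(4, Rational(-1, 6)), Mul(-25, Pow(t, -1)))) = Mul(-1, Add(Rational(-2, 3), Mul(-25, Pow(t, -1)))) = Add(Rational(2, 3), Mul(25, Pow(t, -1))))
Pow(Function('Z')(22, Function('Y')(-5)), 2) = Pow(Add(Rational(2, 3), Mul(25, Pow(22, -1))), 2) = Pow(Add(Rational(2, 3), Mul(25, Rational(1, 22))), 2) = Pow(Add(Rational(2, 3), Rational(25, 22)), 2) = Pow(Rational(119, 66), 2) = Rational(14161, 4356)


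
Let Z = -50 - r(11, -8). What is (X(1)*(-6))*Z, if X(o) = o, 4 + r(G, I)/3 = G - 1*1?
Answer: 408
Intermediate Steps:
r(G, I) = -15 + 3*G (r(G, I) = -12 + 3*(G - 1*1) = -12 + 3*(G - 1) = -12 + 3*(-1 + G) = -12 + (-3 + 3*G) = -15 + 3*G)
Z = -68 (Z = -50 - (-15 + 3*11) = -50 - (-15 + 33) = -50 - 1*18 = -50 - 18 = -68)
(X(1)*(-6))*Z = (1*(-6))*(-68) = -6*(-68) = 408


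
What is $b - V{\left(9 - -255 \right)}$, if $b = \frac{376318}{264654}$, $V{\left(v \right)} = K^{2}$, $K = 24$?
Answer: $- \frac{76032193}{132327} \approx -574.58$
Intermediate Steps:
$V{\left(v \right)} = 576$ ($V{\left(v \right)} = 24^{2} = 576$)
$b = \frac{188159}{132327}$ ($b = 376318 \cdot \frac{1}{264654} = \frac{188159}{132327} \approx 1.4219$)
$b - V{\left(9 - -255 \right)} = \frac{188159}{132327} - 576 = - \frac{76032193}{132327}$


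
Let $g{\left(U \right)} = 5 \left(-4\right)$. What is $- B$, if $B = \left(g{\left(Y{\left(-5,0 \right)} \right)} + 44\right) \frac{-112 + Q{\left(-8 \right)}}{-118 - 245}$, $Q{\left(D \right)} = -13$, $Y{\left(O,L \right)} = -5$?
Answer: $- \frac{1000}{121} \approx -8.2645$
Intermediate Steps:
$g{\left(U \right)} = -20$
$B = \frac{1000}{121}$ ($B = \left(-20 + 44\right) \frac{-112 - 13}{-118 - 245} = 24 \left(- \frac{125}{-363}\right) = 24 \left(\left(-125\right) \left(- \frac{1}{363}\right)\right) = 24 \cdot \frac{125}{363} = \frac{1000}{121} \approx 8.2645$)
$- B = \left(-1\right) \frac{1000}{121} = - \frac{1000}{121}$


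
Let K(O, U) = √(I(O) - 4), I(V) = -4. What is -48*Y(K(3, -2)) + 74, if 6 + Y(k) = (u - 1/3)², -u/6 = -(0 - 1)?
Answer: -4690/3 ≈ -1563.3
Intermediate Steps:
u = -6 (u = -(-6)*(0 - 1) = -(-6)*(-1) = -6*1 = -6)
K(O, U) = 2*I*√2 (K(O, U) = √(-4 - 4) = √(-8) = 2*I*√2)
Y(k) = 307/9 (Y(k) = -6 + (-6 - 1/3)² = -6 + (-6 - 1*⅓)² = -6 + (-6 - ⅓)² = -6 + (-19/3)² = -6 + 361/9 = 307/9)
-48*Y(K(3, -2)) + 74 = -48*307/9 + 74 = -4912/3 + 74 = -4690/3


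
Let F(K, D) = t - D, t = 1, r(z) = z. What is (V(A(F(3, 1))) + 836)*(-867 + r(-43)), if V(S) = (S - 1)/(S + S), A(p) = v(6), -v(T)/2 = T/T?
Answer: -1522885/2 ≈ -7.6144e+5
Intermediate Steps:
v(T) = -2 (v(T) = -2*T/T = -2*1 = -2)
F(K, D) = 1 - D
A(p) = -2
V(S) = (-1 + S)/(2*S) (V(S) = (-1 + S)/((2*S)) = (-1 + S)*(1/(2*S)) = (-1 + S)/(2*S))
(V(A(F(3, 1))) + 836)*(-867 + r(-43)) = ((½)*(-1 - 2)/(-2) + 836)*(-867 - 43) = ((½)*(-½)*(-3) + 836)*(-910) = (¾ + 836)*(-910) = (3347/4)*(-910) = -1522885/2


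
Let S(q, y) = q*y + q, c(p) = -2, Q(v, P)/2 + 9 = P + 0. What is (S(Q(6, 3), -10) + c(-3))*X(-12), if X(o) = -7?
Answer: -742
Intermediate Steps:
Q(v, P) = -18 + 2*P (Q(v, P) = -18 + 2*(P + 0) = -18 + 2*P)
S(q, y) = q + q*y
(S(Q(6, 3), -10) + c(-3))*X(-12) = ((-18 + 2*3)*(1 - 10) - 2)*(-7) = ((-18 + 6)*(-9) - 2)*(-7) = (-12*(-9) - 2)*(-7) = (108 - 2)*(-7) = 106*(-7) = -742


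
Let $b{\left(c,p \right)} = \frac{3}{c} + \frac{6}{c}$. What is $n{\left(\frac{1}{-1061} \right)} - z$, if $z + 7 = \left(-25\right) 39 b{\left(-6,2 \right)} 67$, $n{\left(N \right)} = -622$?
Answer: $- \frac{197205}{2} \approx -98603.0$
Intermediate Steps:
$b{\left(c,p \right)} = \frac{9}{c}$
$z = \frac{195961}{2}$ ($z = -7 + \left(-25\right) 39 \frac{9}{-6} \cdot 67 = -7 + - 975 \cdot 9 \left(- \frac{1}{6}\right) 67 = -7 + \left(-975\right) \left(- \frac{3}{2}\right) 67 = -7 + \frac{2925}{2} \cdot 67 = -7 + \frac{195975}{2} = \frac{195961}{2} \approx 97981.0$)
$n{\left(\frac{1}{-1061} \right)} - z = -622 - \frac{195961}{2} = - \frac{197205}{2}$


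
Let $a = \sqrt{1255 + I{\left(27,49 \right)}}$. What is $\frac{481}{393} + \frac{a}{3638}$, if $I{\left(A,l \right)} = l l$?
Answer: $\frac{481}{393} + \frac{\sqrt{914}}{1819} \approx 1.2405$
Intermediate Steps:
$I{\left(A,l \right)} = l^{2}$
$a = 2 \sqrt{914}$ ($a = \sqrt{1255 + 49^{2}} = \sqrt{1255 + 2401} = \sqrt{3656} = 2 \sqrt{914} \approx 60.465$)
$\frac{481}{393} + \frac{a}{3638} = \frac{481}{393} + \frac{2 \sqrt{914}}{3638} = 481 \cdot \frac{1}{393} + 2 \sqrt{914} \cdot \frac{1}{3638} = \frac{481}{393} + \frac{\sqrt{914}}{1819}$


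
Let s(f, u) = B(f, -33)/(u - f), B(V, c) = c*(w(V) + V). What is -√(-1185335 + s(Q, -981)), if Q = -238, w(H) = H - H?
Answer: -I*√654368836937/743 ≈ -1088.7*I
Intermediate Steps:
w(H) = 0
B(V, c) = V*c (B(V, c) = c*(0 + V) = c*V = V*c)
s(f, u) = -33*f/(u - f) (s(f, u) = (f*(-33))/(u - f) = (-33*f)/(u - f) = -33*f/(u - f))
-√(-1185335 + s(Q, -981)) = -√(-1185335 + 33*(-238)/(-238 - 1*(-981))) = -√(-1185335 + 33*(-238)/(-238 + 981)) = -√(-1185335 + 33*(-238)/743) = -√(-1185335 + 33*(-238)*(1/743)) = -√(-1185335 - 7854/743) = -√(-880711759/743) = -I*√654368836937/743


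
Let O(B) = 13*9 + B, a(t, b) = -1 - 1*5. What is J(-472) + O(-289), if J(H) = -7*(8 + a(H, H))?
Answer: -186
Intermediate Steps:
a(t, b) = -6 (a(t, b) = -1 - 5 = -6)
O(B) = 117 + B
J(H) = -14 (J(H) = -7*(8 - 6) = -7*2 = -14)
J(-472) + O(-289) = -14 + (117 - 289) = -14 - 172 = -186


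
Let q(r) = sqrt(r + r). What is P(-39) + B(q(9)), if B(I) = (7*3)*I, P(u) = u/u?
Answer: 1 + 63*sqrt(2) ≈ 90.095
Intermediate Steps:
P(u) = 1
q(r) = sqrt(2)*sqrt(r) (q(r) = sqrt(2*r) = sqrt(2)*sqrt(r))
B(I) = 21*I
P(-39) + B(q(9)) = 1 + 21*(sqrt(2)*sqrt(9)) = 1 + 21*(sqrt(2)*3) = 1 + 21*(3*sqrt(2)) = 1 + 63*sqrt(2)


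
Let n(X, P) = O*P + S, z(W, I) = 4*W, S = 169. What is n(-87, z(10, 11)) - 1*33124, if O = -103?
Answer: -37075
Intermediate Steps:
n(X, P) = 169 - 103*P (n(X, P) = -103*P + 169 = 169 - 103*P)
n(-87, z(10, 11)) - 1*33124 = (169 - 412*10) - 1*33124 = (169 - 103*40) - 33124 = (169 - 4120) - 33124 = -3951 - 33124 = -37075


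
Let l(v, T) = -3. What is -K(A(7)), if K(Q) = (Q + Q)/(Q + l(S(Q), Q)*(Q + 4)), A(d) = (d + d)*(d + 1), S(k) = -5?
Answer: 56/59 ≈ 0.94915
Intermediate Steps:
A(d) = 2*d*(1 + d) (A(d) = (2*d)*(1 + d) = 2*d*(1 + d))
K(Q) = 2*Q/(-12 - 2*Q) (K(Q) = (Q + Q)/(Q - 3*(Q + 4)) = (2*Q)/(Q - 3*(4 + Q)) = (2*Q)/(Q + (-12 - 3*Q)) = (2*Q)/(-12 - 2*Q) = 2*Q/(-12 - 2*Q))
-K(A(7)) = -2*7*(1 + 7)/(-6 - 2*7*(1 + 7)) = -2*7*8/(-6 - 2*7*8) = -112/(-6 - 1*112) = -112/(-6 - 112) = -112/(-118) = -112*(-1)/118 = -1*(-56/59) = 56/59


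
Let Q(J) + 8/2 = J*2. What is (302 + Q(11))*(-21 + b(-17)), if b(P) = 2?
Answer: -6080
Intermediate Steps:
Q(J) = -4 + 2*J (Q(J) = -4 + J*2 = -4 + 2*J)
(302 + Q(11))*(-21 + b(-17)) = (302 + (-4 + 2*11))*(-21 + 2) = (302 + (-4 + 22))*(-19) = (302 + 18)*(-19) = 320*(-19) = -6080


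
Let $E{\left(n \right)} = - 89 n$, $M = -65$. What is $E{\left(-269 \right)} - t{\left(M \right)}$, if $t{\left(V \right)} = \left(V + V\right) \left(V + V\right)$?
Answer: $7041$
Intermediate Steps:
$t{\left(V \right)} = 4 V^{2}$ ($t{\left(V \right)} = 2 V 2 V = 4 V^{2}$)
$E{\left(-269 \right)} - t{\left(M \right)} = \left(-89\right) \left(-269\right) - 4 \left(-65\right)^{2} = 23941 - 4 \cdot 4225 = 23941 - 16900 = 7041$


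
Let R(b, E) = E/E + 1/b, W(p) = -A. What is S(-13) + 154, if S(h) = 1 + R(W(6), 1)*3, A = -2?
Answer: 319/2 ≈ 159.50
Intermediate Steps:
W(p) = 2 (W(p) = -1*(-2) = 2)
R(b, E) = 1 + 1/b
S(h) = 11/2 (S(h) = 1 + ((1 + 2)/2)*3 = 1 + ((1/2)*3)*3 = 1 + (3/2)*3 = 1 + 9/2 = 11/2)
S(-13) + 154 = 11/2 + 154 = 319/2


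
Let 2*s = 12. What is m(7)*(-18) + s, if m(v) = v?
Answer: -120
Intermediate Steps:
s = 6 (s = (1/2)*12 = 6)
m(7)*(-18) + s = 7*(-18) + 6 = -126 + 6 = -120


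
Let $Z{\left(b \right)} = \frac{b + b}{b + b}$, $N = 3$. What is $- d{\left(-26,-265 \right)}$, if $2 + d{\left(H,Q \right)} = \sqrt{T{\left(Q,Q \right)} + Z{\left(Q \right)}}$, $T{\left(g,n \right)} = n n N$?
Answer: $2 - 2 \sqrt{52669} \approx -456.99$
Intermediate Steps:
$Z{\left(b \right)} = 1$ ($Z{\left(b \right)} = \frac{2 b}{2 b} = 2 b \frac{1}{2 b} = 1$)
$T{\left(g,n \right)} = 3 n^{2}$ ($T{\left(g,n \right)} = n n 3 = n^{2} \cdot 3 = 3 n^{2}$)
$d{\left(H,Q \right)} = -2 + \sqrt{1 + 3 Q^{2}}$ ($d{\left(H,Q \right)} = -2 + \sqrt{3 Q^{2} + 1} = -2 + \sqrt{1 + 3 Q^{2}}$)
$- d{\left(-26,-265 \right)} = - (-2 + \sqrt{1 + 3 \left(-265\right)^{2}}) = - (-2 + \sqrt{1 + 3 \cdot 70225}) = - (-2 + \sqrt{1 + 210675}) = - (-2 + \sqrt{210676}) = - (-2 + 2 \sqrt{52669}) = 2 - 2 \sqrt{52669}$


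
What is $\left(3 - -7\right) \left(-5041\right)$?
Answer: $-50410$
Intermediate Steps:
$\left(3 - -7\right) \left(-5041\right) = \left(3 + 7\right) \left(-5041\right) = 10 \left(-5041\right) = -50410$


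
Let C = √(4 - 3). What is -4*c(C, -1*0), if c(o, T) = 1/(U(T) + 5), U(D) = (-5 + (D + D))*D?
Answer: -⅘ ≈ -0.80000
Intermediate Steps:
C = 1 (C = √1 = 1)
U(D) = D*(-5 + 2*D) (U(D) = (-5 + 2*D)*D = D*(-5 + 2*D))
c(o, T) = 1/(5 + T*(-5 + 2*T)) (c(o, T) = 1/(T*(-5 + 2*T) + 5) = 1/(5 + T*(-5 + 2*T)))
-4*c(C, -1*0) = -4/(5 + (-1*0)*(-5 + 2*(-1*0))) = -4/(5 + 0*(-5 + 2*0)) = -4/(5 + 0*(-5 + 0)) = -4/(5 + 0*(-5)) = -4/(5 + 0) = -4/5 = -4*⅕ = -⅘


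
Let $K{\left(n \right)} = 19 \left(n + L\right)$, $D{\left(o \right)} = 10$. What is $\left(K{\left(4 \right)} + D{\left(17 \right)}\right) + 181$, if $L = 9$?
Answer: $438$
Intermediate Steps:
$K{\left(n \right)} = 171 + 19 n$ ($K{\left(n \right)} = 19 \left(n + 9\right) = 19 \left(9 + n\right) = 171 + 19 n$)
$\left(K{\left(4 \right)} + D{\left(17 \right)}\right) + 181 = \left(\left(171 + 19 \cdot 4\right) + 10\right) + 181 = \left(\left(171 + 76\right) + 10\right) + 181 = \left(247 + 10\right) + 181 = 257 + 181 = 438$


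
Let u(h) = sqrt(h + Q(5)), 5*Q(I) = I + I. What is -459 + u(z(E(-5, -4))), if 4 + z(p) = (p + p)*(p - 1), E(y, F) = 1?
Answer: -459 + I*sqrt(2) ≈ -459.0 + 1.4142*I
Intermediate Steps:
Q(I) = 2*I/5 (Q(I) = (I + I)/5 = (2*I)/5 = 2*I/5)
z(p) = -4 + 2*p*(-1 + p) (z(p) = -4 + (p + p)*(p - 1) = -4 + (2*p)*(-1 + p) = -4 + 2*p*(-1 + p))
u(h) = sqrt(2 + h) (u(h) = sqrt(h + (2/5)*5) = sqrt(h + 2) = sqrt(2 + h))
-459 + u(z(E(-5, -4))) = -459 + sqrt(2 + (-4 - 2*1 + 2*1**2)) = -459 + sqrt(2 + (-4 - 2 + 2*1)) = -459 + sqrt(2 + (-4 - 2 + 2)) = -459 + sqrt(2 - 4) = -459 + sqrt(-2) = -459 + I*sqrt(2)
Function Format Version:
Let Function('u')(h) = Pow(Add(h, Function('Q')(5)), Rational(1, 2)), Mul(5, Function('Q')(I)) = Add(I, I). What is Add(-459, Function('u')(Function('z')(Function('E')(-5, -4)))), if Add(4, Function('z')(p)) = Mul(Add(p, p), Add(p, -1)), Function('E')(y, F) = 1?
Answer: Add(-459, Mul(I, Pow(2, Rational(1, 2)))) ≈ Add(-459.00, Mul(1.4142, I))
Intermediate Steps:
Function('Q')(I) = Mul(Rational(2, 5), I) (Function('Q')(I) = Mul(Rational(1, 5), Add(I, I)) = Mul(Rational(1, 5), Mul(2, I)) = Mul(Rational(2, 5), I))
Function('z')(p) = Add(-4, Mul(2, p, Add(-1, p))) (Function('z')(p) = Add(-4, Mul(Add(p, p), Add(p, -1))) = Add(-4, Mul(Mul(2, p), Add(-1, p))) = Add(-4, Mul(2, p, Add(-1, p))))
Function('u')(h) = Pow(Add(2, h), Rational(1, 2)) (Function('u')(h) = Pow(Add(h, Mul(Rational(2, 5), 5)), Rational(1, 2)) = Pow(Add(h, 2), Rational(1, 2)) = Pow(Add(2, h), Rational(1, 2)))
Add(-459, Function('u')(Function('z')(Function('E')(-5, -4)))) = Add(-459, Pow(Add(2, Add(-4, Mul(-2, 1), Mul(2, Pow(1, 2)))), Rational(1, 2))) = Add(-459, Pow(Add(2, Add(-4, -2, Mul(2, 1))), Rational(1, 2))) = Add(-459, Pow(Add(2, Add(-4, -2, 2)), Rational(1, 2))) = Add(-459, Pow(Add(2, -4), Rational(1, 2))) = Add(-459, Pow(-2, Rational(1, 2))) = Add(-459, Mul(I, Pow(2, Rational(1, 2))))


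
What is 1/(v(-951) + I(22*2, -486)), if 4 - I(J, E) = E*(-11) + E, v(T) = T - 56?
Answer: -1/5863 ≈ -0.00017056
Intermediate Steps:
v(T) = -56 + T
I(J, E) = 4 + 10*E (I(J, E) = 4 - (E*(-11) + E) = 4 - (-11*E + E) = 4 - (-10)*E = 4 + 10*E)
1/(v(-951) + I(22*2, -486)) = 1/((-56 - 951) + (4 + 10*(-486))) = 1/(-1007 + (4 - 4860)) = 1/(-1007 - 4856) = 1/(-5863) = -1/5863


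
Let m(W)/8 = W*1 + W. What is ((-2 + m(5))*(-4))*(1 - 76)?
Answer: 23400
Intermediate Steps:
m(W) = 16*W (m(W) = 8*(W*1 + W) = 8*(W + W) = 8*(2*W) = 16*W)
((-2 + m(5))*(-4))*(1 - 76) = ((-2 + 16*5)*(-4))*(1 - 76) = ((-2 + 80)*(-4))*(-75) = (78*(-4))*(-75) = -312*(-75) = 23400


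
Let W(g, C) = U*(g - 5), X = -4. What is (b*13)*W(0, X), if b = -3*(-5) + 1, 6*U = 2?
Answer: -1040/3 ≈ -346.67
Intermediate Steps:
U = ⅓ (U = (⅙)*2 = ⅓ ≈ 0.33333)
b = 16 (b = 15 + 1 = 16)
W(g, C) = -5/3 + g/3 (W(g, C) = (g - 5)/3 = (-5 + g)/3 = -5/3 + g/3)
(b*13)*W(0, X) = (16*13)*(-5/3 + (⅓)*0) = 208*(-5/3 + 0) = 208*(-5/3) = -1040/3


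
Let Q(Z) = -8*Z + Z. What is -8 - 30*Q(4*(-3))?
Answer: -2528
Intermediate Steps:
Q(Z) = -7*Z
-8 - 30*Q(4*(-3)) = -8 - (-210)*4*(-3) = -8 - (-210)*(-12) = -8 - 30*84 = -8 - 2520 = -2528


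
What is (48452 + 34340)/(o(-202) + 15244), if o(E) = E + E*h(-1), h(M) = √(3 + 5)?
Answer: 311339316/56483833 + 8361992*√2/56483833 ≈ 5.7214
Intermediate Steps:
h(M) = 2*√2 (h(M) = √8 = 2*√2)
o(E) = E + 2*E*√2 (o(E) = E + E*(2*√2) = E + 2*E*√2)
(48452 + 34340)/(o(-202) + 15244) = (48452 + 34340)/(-202*(1 + 2*√2) + 15244) = 82792/((-202 - 404*√2) + 15244) = 82792/(15042 - 404*√2)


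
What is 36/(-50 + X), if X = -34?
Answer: -3/7 ≈ -0.42857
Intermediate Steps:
36/(-50 + X) = 36/(-50 - 34) = 36/(-84) = -1/84*36 = -3/7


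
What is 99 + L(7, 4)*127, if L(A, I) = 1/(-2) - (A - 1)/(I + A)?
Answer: -743/22 ≈ -33.773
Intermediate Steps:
L(A, I) = -1/2 - (-1 + A)/(A + I)
99 + L(7, 4)*127 = 99 + ((2 - 1*4 - 3*7)/(2*(7 + 4)))*127 = 99 + ((1/2)*(2 - 4 - 21)/11)*127 = 99 + ((1/2)*(1/11)*(-23))*127 = 99 - 23/22*127 = 99 - 2921/22 = -743/22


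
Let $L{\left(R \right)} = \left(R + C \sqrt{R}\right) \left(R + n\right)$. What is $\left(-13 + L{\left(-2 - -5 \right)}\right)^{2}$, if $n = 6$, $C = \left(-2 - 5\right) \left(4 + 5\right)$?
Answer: $964663 - 15876 \sqrt{3} \approx 9.3717 \cdot 10^{5}$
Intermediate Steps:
$C = -63$ ($C = \left(-7\right) 9 = -63$)
$L{\left(R \right)} = \left(6 + R\right) \left(R - 63 \sqrt{R}\right)$ ($L{\left(R \right)} = \left(R - 63 \sqrt{R}\right) \left(R + 6\right) = \left(R - 63 \sqrt{R}\right) \left(6 + R\right) = \left(6 + R\right) \left(R - 63 \sqrt{R}\right)$)
$\left(-13 + L{\left(-2 - -5 \right)}\right)^{2} = \left(-13 - \left(- \left(-2 - -5\right)^{2} - 6 \left(-2 - -5\right) + 63 \left(-2 - -5\right)^{\frac{3}{2}} + 378 \sqrt{-2 - -5}\right)\right)^{2} = \left(-13 - \left(- \left(-2 + 5\right)^{2} - 6 \left(-2 + 5\right) + 63 \left(-2 + 5\right)^{\frac{3}{2}} + 378 \sqrt{-2 + 5}\right)\right)^{2} = \left(-13 + \left(3^{2} - 378 \sqrt{3} - 63 \cdot 3^{\frac{3}{2}} + 6 \cdot 3\right)\right)^{2} = \left(-13 + \left(9 - 378 \sqrt{3} - 63 \cdot 3 \sqrt{3} + 18\right)\right)^{2} = \left(-13 + \left(9 - 378 \sqrt{3} - 189 \sqrt{3} + 18\right)\right)^{2} = \left(-13 + \left(27 - 567 \sqrt{3}\right)\right)^{2} = \left(14 - 567 \sqrt{3}\right)^{2}$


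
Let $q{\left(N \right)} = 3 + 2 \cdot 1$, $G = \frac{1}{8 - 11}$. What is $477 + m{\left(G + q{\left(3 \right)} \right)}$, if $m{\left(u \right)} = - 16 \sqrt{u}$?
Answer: $477 - \frac{16 \sqrt{42}}{3} \approx 442.44$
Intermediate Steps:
$G = - \frac{1}{3}$ ($G = \frac{1}{-3} = - \frac{1}{3} \approx -0.33333$)
$q{\left(N \right)} = 5$ ($q{\left(N \right)} = 3 + 2 = 5$)
$477 + m{\left(G + q{\left(3 \right)} \right)} = 477 - 16 \sqrt{- \frac{1}{3} + 5} = 477 - 16 \sqrt{\frac{14}{3}} = 477 - 16 \frac{\sqrt{42}}{3} = 477 - \frac{16 \sqrt{42}}{3}$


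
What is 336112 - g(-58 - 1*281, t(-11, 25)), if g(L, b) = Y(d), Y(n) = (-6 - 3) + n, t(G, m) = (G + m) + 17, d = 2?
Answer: 336119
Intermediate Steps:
t(G, m) = 17 + G + m
Y(n) = -9 + n
g(L, b) = -7 (g(L, b) = -9 + 2 = -7)
336112 - g(-58 - 1*281, t(-11, 25)) = 336112 - 1*(-7) = 336112 + 7 = 336119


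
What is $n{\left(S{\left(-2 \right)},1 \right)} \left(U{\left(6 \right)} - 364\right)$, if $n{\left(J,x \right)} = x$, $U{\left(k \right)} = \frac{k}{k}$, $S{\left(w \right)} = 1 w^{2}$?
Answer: $-363$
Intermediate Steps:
$S{\left(w \right)} = w^{2}$
$U{\left(k \right)} = 1$
$n{\left(S{\left(-2 \right)},1 \right)} \left(U{\left(6 \right)} - 364\right) = 1 \left(1 - 364\right) = 1 \left(-363\right) = -363$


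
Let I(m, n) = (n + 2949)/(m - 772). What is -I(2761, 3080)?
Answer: -6029/1989 ≈ -3.0312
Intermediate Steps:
I(m, n) = (2949 + n)/(-772 + m)
-I(2761, 3080) = -(2949 + 3080)/(-772 + 2761) = -6029/1989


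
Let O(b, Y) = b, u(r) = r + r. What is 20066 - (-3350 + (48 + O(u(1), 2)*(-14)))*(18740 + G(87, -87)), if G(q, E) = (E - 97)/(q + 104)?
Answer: 11922422086/191 ≈ 6.2421e+7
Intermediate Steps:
u(r) = 2*r
G(q, E) = (-97 + E)/(104 + q)
20066 - (-3350 + (48 + O(u(1), 2)*(-14)))*(18740 + G(87, -87)) = 20066 - (-3350 + (48 + (2*1)*(-14)))*(18740 + (-97 - 87)/(104 + 87)) = 20066 - (-3350 + (48 + 2*(-14)))*(18740 - 184/191) = 20066 - (-3350 + (48 - 28))*(18740 + (1/191)*(-184)) = 20066 - (-3350 + 20)*(18740 - 184/191) = 20066 - (-3330)*3579156/191 = 20066 - 1*(-11918589480/191) = 20066 + 11918589480/191 = 11922422086/191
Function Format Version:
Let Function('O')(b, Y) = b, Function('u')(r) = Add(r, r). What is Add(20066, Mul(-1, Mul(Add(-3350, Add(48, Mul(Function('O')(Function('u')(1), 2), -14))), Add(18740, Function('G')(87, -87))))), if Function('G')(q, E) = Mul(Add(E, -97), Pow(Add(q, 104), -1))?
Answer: Rational(11922422086, 191) ≈ 6.2421e+7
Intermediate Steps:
Function('u')(r) = Mul(2, r)
Function('G')(q, E) = Mul(Pow(Add(104, q), -1), Add(-97, E)) (Function('G')(q, E) = Mul(Add(-97, E), Pow(Add(104, q), -1)) = Mul(Pow(Add(104, q), -1), Add(-97, E)))
Add(20066, Mul(-1, Mul(Add(-3350, Add(48, Mul(Function('O')(Function('u')(1), 2), -14))), Add(18740, Function('G')(87, -87))))) = Add(20066, Mul(-1, Mul(Add(-3350, Add(48, Mul(Mul(2, 1), -14))), Add(18740, Mul(Pow(Add(104, 87), -1), Add(-97, -87)))))) = Add(20066, Mul(-1, Mul(Add(-3350, Add(48, Mul(2, -14))), Add(18740, Mul(Pow(191, -1), -184))))) = Add(20066, Mul(-1, Mul(Add(-3350, Add(48, -28)), Add(18740, Mul(Rational(1, 191), -184))))) = Add(20066, Mul(-1, Mul(Add(-3350, 20), Add(18740, Rational(-184, 191))))) = Add(20066, Mul(-1, Mul(-3330, Rational(3579156, 191)))) = Add(20066, Mul(-1, Rational(-11918589480, 191))) = Add(20066, Rational(11918589480, 191)) = Rational(11922422086, 191)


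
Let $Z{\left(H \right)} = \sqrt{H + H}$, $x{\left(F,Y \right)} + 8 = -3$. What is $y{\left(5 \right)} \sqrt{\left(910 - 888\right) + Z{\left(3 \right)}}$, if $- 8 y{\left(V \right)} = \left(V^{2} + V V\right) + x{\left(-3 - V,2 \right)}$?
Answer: $- \frac{39 \sqrt{22 + \sqrt{6}}}{8} \approx -24.105$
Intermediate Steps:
$x{\left(F,Y \right)} = -11$ ($x{\left(F,Y \right)} = -8 - 3 = -11$)
$Z{\left(H \right)} = \sqrt{2} \sqrt{H}$ ($Z{\left(H \right)} = \sqrt{2 H} = \sqrt{2} \sqrt{H}$)
$y{\left(V \right)} = \frac{11}{8} - \frac{V^{2}}{4}$ ($y{\left(V \right)} = - \frac{\left(V^{2} + V V\right) - 11}{8} = - \frac{\left(V^{2} + V^{2}\right) - 11}{8} = - \frac{2 V^{2} - 11}{8} = - \frac{-11 + 2 V^{2}}{8} = \frac{11}{8} - \frac{V^{2}}{4}$)
$y{\left(5 \right)} \sqrt{\left(910 - 888\right) + Z{\left(3 \right)}} = \left(\frac{11}{8} - \frac{5^{2}}{4}\right) \sqrt{\left(910 - 888\right) + \sqrt{2} \sqrt{3}} = \left(\frac{11}{8} - \frac{25}{4}\right) \sqrt{22 + \sqrt{6}} = - \frac{39 \sqrt{22 + \sqrt{6}}}{8}$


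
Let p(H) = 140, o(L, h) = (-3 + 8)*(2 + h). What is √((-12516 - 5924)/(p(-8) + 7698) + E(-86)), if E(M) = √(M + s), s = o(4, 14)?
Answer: √(-36133180 + 15358561*I*√6)/3919 ≈ 0.72238 + 1.6954*I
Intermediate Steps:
o(L, h) = 10 + 5*h (o(L, h) = 5*(2 + h) = 10 + 5*h)
s = 80 (s = 10 + 5*14 = 10 + 70 = 80)
E(M) = √(80 + M) (E(M) = √(M + 80) = √(80 + M))
√((-12516 - 5924)/(p(-8) + 7698) + E(-86)) = √((-12516 - 5924)/(140 + 7698) + √(80 - 86)) = √(-18440/7838 + √(-6)) = √(-18440*1/7838 + I*√6) = √(-9220/3919 + I*√6)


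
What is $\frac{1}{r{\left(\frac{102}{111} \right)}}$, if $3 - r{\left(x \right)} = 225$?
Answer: $- \frac{1}{222} \approx -0.0045045$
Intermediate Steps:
$r{\left(x \right)} = -222$ ($r{\left(x \right)} = 3 - 225 = -222$)
$\frac{1}{r{\left(\frac{102}{111} \right)}} = \frac{1}{-222} = - \frac{1}{222}$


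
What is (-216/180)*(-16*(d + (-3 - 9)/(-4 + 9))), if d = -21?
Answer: -11232/25 ≈ -449.28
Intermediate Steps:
(-216/180)*(-16*(d + (-3 - 9)/(-4 + 9))) = (-216/180)*(-16*(-21 + (-3 - 9)/(-4 + 9))) = (-216*1/180)*(-16*(-21 - 12/5)) = -(-96)*(-21 - 12*1/5)/5 = -(-96)*(-21 - 12/5)/5 = -(-96)*(-117)/(5*5) = -6/5*1872/5 = -11232/25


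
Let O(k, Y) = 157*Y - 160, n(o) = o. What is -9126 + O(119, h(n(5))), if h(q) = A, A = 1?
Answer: -9129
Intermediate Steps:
h(q) = 1
O(k, Y) = -160 + 157*Y
-9126 + O(119, h(n(5))) = -9126 + (-160 + 157*1) = -9126 + (-160 + 157) = -9126 - 3 = -9129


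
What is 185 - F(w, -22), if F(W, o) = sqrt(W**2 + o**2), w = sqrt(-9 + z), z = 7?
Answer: 185 - sqrt(482) ≈ 163.05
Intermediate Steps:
w = I*sqrt(2) (w = sqrt(-9 + 7) = sqrt(-2) = I*sqrt(2) ≈ 1.4142*I)
185 - F(w, -22) = 185 - sqrt((I*sqrt(2))**2 + (-22)**2) = 185 - sqrt(-2 + 484) = 185 - sqrt(482)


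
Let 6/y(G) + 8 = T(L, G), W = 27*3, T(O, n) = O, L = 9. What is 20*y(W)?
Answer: 120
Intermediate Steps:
W = 81
y(G) = 6 (y(G) = 6/(-8 + 9) = 6/1 = 6*1 = 6)
20*y(W) = 20*6 = 120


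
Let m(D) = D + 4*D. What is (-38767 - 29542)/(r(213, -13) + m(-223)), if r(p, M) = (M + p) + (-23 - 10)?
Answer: 68309/948 ≈ 72.056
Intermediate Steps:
m(D) = 5*D
r(p, M) = -33 + M + p (r(p, M) = (M + p) - 33 = -33 + M + p)
(-38767 - 29542)/(r(213, -13) + m(-223)) = (-38767 - 29542)/((-33 - 13 + 213) + 5*(-223)) = -68309/(167 - 1115) = -68309/(-948) = -68309*(-1/948) = 68309/948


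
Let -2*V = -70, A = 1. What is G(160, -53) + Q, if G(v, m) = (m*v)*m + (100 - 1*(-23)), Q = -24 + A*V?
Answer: 449574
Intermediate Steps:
V = 35 (V = -½*(-70) = 35)
Q = 11 (Q = -24 + 1*35 = -24 + 35 = 11)
G(v, m) = 123 + v*m² (G(v, m) = v*m² + (100 + 23) = v*m² + 123 = 123 + v*m²)
G(160, -53) + Q = (123 + 160*(-53)²) + 11 = (123 + 160*2809) + 11 = (123 + 449440) + 11 = 449563 + 11 = 449574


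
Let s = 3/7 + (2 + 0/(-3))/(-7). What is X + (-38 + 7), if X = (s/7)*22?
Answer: -1497/49 ≈ -30.551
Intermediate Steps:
s = 1/7 (s = 3*(1/7) + (2 - 1/3*0)*(-1/7) = 3/7 + (2 + 0)*(-1/7) = 3/7 + 2*(-1/7) = 3/7 - 2/7 = 1/7 ≈ 0.14286)
X = 22/49 (X = ((1/7)/7)*22 = ((1/7)*(1/7))*22 = (1/49)*22 = 22/49 ≈ 0.44898)
X + (-38 + 7) = 22/49 + (-38 + 7) = 22/49 - 31 = -1497/49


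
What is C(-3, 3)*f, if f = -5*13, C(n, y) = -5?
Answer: 325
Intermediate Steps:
f = -65
C(-3, 3)*f = -5*(-65) = 325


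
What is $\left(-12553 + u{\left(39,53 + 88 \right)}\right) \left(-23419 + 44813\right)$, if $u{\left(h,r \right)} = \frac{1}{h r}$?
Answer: $- \frac{1476805270724}{5499} \approx -2.6856 \cdot 10^{8}$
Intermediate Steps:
$u{\left(h,r \right)} = \frac{1}{h r}$
$\left(-12553 + u{\left(39,53 + 88 \right)}\right) \left(-23419 + 44813\right) = \left(-12553 + \frac{1}{39 \left(53 + 88\right)}\right) \left(-23419 + 44813\right) = \left(-12553 + \frac{1}{39 \cdot 141}\right) 21394 = \left(-12553 + \frac{1}{39} \cdot \frac{1}{141}\right) 21394 = \left(-12553 + \frac{1}{5499}\right) 21394 = \left(- \frac{69028946}{5499}\right) 21394 = - \frac{1476805270724}{5499}$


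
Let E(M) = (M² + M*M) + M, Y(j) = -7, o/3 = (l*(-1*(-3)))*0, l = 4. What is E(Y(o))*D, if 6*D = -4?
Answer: -182/3 ≈ -60.667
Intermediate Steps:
D = -⅔ (D = (⅙)*(-4) = -⅔ ≈ -0.66667)
o = 0 (o = 3*((4*(-1*(-3)))*0) = 3*((4*3)*0) = 3*(12*0) = 3*0 = 0)
E(M) = M + 2*M² (E(M) = (M² + M²) + M = 2*M² + M = M + 2*M²)
E(Y(o))*D = -7*(1 + 2*(-7))*(-⅔) = -7*(1 - 14)*(-⅔) = -7*(-13)*(-⅔) = 91*(-⅔) = -182/3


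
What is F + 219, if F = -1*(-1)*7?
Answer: 226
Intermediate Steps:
F = 7 (F = 1*7 = 7)
F + 219 = 7 + 219 = 226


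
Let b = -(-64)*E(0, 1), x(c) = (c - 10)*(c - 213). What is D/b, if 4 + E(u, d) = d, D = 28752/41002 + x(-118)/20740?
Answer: -36460769/2551144440 ≈ -0.014292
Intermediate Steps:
x(c) = (-213 + c)*(-10 + c) (x(c) = (-10 + c)*(-213 + c) = (-213 + c)*(-10 + c))
D = 291686152/106297685 (D = 28752/41002 + (2130 + (-118)² - 223*(-118))/20740 = 28752*(1/41002) + (2130 + 13924 + 26314)*(1/20740) = 14376/20501 + 42368*(1/20740) = 14376/20501 + 10592/5185 = 291686152/106297685 ≈ 2.7440)
E(u, d) = -4 + d
b = -192 (b = -(-64)*(-4 + 1) = -(-64)*(-3) = -64*3 = -192)
D/b = (291686152/106297685)/(-192) = (291686152/106297685)*(-1/192) = -36460769/2551144440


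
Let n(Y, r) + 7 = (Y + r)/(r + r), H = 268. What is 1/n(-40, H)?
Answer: -134/881 ≈ -0.15210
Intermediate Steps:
n(Y, r) = -7 + (Y + r)/(2*r) (n(Y, r) = -7 + (Y + r)/(r + r) = -7 + (Y + r)/((2*r)) = -7 + (Y + r)*(1/(2*r)) = -7 + (Y + r)/(2*r))
1/n(-40, H) = 1/((1/2)*(-40 - 13*268)/268) = 1/((1/2)*(1/268)*(-40 - 3484)) = 1/((1/2)*(1/268)*(-3524)) = 1/(-881/134) = -134/881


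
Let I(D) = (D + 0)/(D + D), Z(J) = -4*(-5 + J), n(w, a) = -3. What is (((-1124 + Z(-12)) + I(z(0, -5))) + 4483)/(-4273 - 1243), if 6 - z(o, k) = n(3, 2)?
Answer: -6855/11032 ≈ -0.62137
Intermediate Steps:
Z(J) = 20 - 4*J
z(o, k) = 9 (z(o, k) = 6 - 1*(-3) = 6 + 3 = 9)
I(D) = ½ (I(D) = D/((2*D)) = D*(1/(2*D)) = ½)
(((-1124 + Z(-12)) + I(z(0, -5))) + 4483)/(-4273 - 1243) = (((-1124 + (20 - 4*(-12))) + ½) + 4483)/(-4273 - 1243) = (((-1124 + (20 + 48)) + ½) + 4483)/(-5516) = (((-1124 + 68) + ½) + 4483)*(-1/5516) = ((-1056 + ½) + 4483)*(-1/5516) = (-2111/2 + 4483)*(-1/5516) = (6855/2)*(-1/5516) = -6855/11032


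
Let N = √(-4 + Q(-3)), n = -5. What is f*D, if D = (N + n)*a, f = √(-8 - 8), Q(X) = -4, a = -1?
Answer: 8*√2 + 20*I ≈ 11.314 + 20.0*I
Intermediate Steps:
N = 2*I*√2 (N = √(-4 - 4) = √(-8) = 2*I*√2 ≈ 2.8284*I)
f = 4*I (f = √(-16) = 4*I ≈ 4.0*I)
D = 5 - 2*I*√2 (D = (2*I*√2 - 5)*(-1) = (-5 + 2*I*√2)*(-1) = 5 - 2*I*√2 ≈ 5.0 - 2.8284*I)
f*D = (4*I)*(5 - 2*I*√2) = 4*I*(5 - 2*I*√2)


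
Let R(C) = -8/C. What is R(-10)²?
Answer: 16/25 ≈ 0.64000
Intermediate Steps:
R(-10)² = (-8/(-10))² = (-8*(-⅒))² = (⅘)² = 16/25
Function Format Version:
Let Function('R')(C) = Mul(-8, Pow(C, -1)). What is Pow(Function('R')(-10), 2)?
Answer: Rational(16, 25) ≈ 0.64000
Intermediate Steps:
Pow(Function('R')(-10), 2) = Pow(Mul(-8, Pow(-10, -1)), 2) = Pow(Mul(-8, Rational(-1, 10)), 2) = Pow(Rational(4, 5), 2) = Rational(16, 25)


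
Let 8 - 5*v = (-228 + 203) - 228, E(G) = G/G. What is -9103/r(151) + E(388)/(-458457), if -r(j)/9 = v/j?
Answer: 1050289073752/358971831 ≈ 2925.8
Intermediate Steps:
E(G) = 1
v = 261/5 (v = 8/5 - ((-228 + 203) - 228)/5 = 8/5 - (-25 - 228)/5 = 8/5 - 1/5*(-253) = 8/5 + 253/5 = 261/5 ≈ 52.200)
r(j) = -2349/(5*j)
-9103/r(151) + E(388)/(-458457) = -9103/((-2349/5/151)) + 1/(-458457) = -9103/((-2349/5*1/151)) + 1*(-1/458457) = -9103/(-2349/755) - 1/458457 = -9103*(-755/2349) - 1/458457 = 6872765/2349 - 1/458457 = 1050289073752/358971831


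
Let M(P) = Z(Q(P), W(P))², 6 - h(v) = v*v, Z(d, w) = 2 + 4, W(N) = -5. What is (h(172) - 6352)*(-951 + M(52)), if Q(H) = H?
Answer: 32875950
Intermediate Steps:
Z(d, w) = 6
h(v) = 6 - v² (h(v) = 6 - v*v = 6 - v²)
M(P) = 36 (M(P) = 6² = 36)
(h(172) - 6352)*(-951 + M(52)) = ((6 - 1*172²) - 6352)*(-951 + 36) = ((6 - 1*29584) - 6352)*(-915) = ((6 - 29584) - 6352)*(-915) = (-29578 - 6352)*(-915) = -35930*(-915) = 32875950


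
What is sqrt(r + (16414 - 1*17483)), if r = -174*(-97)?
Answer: sqrt(15809) ≈ 125.73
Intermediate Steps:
r = 16878
sqrt(r + (16414 - 1*17483)) = sqrt(16878 + (16414 - 1*17483)) = sqrt(16878 + (16414 - 17483)) = sqrt(16878 - 1069) = sqrt(15809)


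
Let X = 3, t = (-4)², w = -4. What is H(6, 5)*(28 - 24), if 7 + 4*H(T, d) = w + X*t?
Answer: 37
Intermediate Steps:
t = 16
H(T, d) = 37/4 (H(T, d) = -7/4 + (-4 + 3*16)/4 = -7/4 + (-4 + 48)/4 = -7/4 + (¼)*44 = -7/4 + 11 = 37/4)
H(6, 5)*(28 - 24) = 37*(28 - 24)/4 = (37/4)*4 = 37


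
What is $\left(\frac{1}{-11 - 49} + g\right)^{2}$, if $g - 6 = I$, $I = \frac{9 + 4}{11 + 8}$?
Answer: $\frac{57775201}{1299600} \approx 44.456$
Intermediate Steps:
$I = \frac{13}{19} \approx 0.68421$
$g = \frac{127}{19}$ ($g = 6 + \frac{13}{19} = \frac{127}{19} \approx 6.6842$)
$\left(\frac{1}{-11 - 49} + g\right)^{2} = \left(\frac{1}{-11 - 49} + \frac{127}{19}\right)^{2} = \left(\frac{1}{-60} + \frac{127}{19}\right)^{2} = \left(- \frac{1}{60} + \frac{127}{19}\right)^{2} = \left(\frac{7601}{1140}\right)^{2} = \frac{57775201}{1299600}$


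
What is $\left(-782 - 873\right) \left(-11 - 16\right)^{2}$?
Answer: $-1206495$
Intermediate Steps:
$\left(-782 - 873\right) \left(-11 - 16\right)^{2} = - 1655 \left(-27\right)^{2} = \left(-1655\right) 729 = -1206495$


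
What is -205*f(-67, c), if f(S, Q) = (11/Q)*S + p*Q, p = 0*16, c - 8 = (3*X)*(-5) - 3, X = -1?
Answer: 30217/4 ≈ 7554.3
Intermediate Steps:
c = 20 (c = 8 + ((3*(-1))*(-5) - 3) = 8 + (-3*(-5) - 3) = 8 + (15 - 3) = 8 + 12 = 20)
p = 0
f(S, Q) = 11*S/Q (f(S, Q) = (11/Q)*S + 0*Q = 11*S/Q + 0 = 11*S/Q)
-205*f(-67, c) = -2255*(-67)/20 = -205*(-737/20) = 30217/4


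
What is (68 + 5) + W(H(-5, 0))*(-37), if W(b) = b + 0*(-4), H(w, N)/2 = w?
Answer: 443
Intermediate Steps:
H(w, N) = 2*w
W(b) = b (W(b) = b + 0 = b)
(68 + 5) + W(H(-5, 0))*(-37) = (68 + 5) + (2*(-5))*(-37) = 73 - 10*(-37) = 73 + 370 = 443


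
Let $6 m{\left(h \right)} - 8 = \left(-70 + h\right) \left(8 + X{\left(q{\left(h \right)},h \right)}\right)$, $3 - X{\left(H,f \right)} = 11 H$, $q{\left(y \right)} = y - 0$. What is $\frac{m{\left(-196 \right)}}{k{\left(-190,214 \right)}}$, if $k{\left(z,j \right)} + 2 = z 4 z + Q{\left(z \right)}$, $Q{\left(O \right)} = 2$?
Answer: $- \frac{96069}{144400} \approx -0.6653$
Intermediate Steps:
$q{\left(y \right)} = y$ ($q{\left(y \right)} = y + 0 = y$)
$X{\left(H,f \right)} = 3 - 11 H$
$k{\left(z,j \right)} = 4 z^{2}$ ($k{\left(z,j \right)} = -2 + \left(z 4 z + 2\right) = -2 + \left(4 z z + 2\right) = -2 + \left(4 z^{2} + 2\right) = -2 + \left(2 + 4 z^{2}\right) = 4 z^{2}$)
$m{\left(h \right)} = \frac{4}{3} + \frac{\left(-70 + h\right) \left(11 - 11 h\right)}{6}$ ($m{\left(h \right)} = \frac{4}{3} + \frac{\left(-70 + h\right) \left(8 - \left(-3 + 11 h\right)\right)}{6} = \frac{4}{3} + \frac{\left(-70 + h\right) \left(11 - 11 h\right)}{6}$)
$\frac{m{\left(-196 \right)}}{k{\left(-190,214 \right)}} = \frac{-127 - \frac{11 \left(-196\right)^{2}}{6} + \frac{781}{6} \left(-196\right)}{4 \left(-190\right)^{2}} = \frac{-127 - \frac{211288}{3} - \frac{76538}{3}}{4 \cdot 36100} = \frac{-127 - \frac{211288}{3} - \frac{76538}{3}}{144400} = \left(-96069\right) \frac{1}{144400} = - \frac{96069}{144400}$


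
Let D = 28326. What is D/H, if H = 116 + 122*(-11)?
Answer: -14163/613 ≈ -23.104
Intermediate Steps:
H = -1226 (H = 116 - 1342 = -1226)
D/H = 28326/(-1226) = 28326*(-1/1226) = -14163/613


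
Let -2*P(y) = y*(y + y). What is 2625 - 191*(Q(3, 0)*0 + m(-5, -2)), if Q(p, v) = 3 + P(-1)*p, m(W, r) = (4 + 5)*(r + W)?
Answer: 14658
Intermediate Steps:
P(y) = -y² (P(y) = -y*(y + y)/2 = -y*2*y/2 = -y²)
m(W, r) = 9*W + 9*r (m(W, r) = 9*(W + r) = 9*W + 9*r)
Q(p, v) = 3 - p (Q(p, v) = 3 + (-1*(-1)²)*p = 3 + (-1*1)*p = 3 - p)
2625 - 191*(Q(3, 0)*0 + m(-5, -2)) = 2625 - 191*((3 - 1*3)*0 + (9*(-5) + 9*(-2))) = 2625 - 191*((3 - 3)*0 + (-45 - 18)) = 2625 - 191*(0*0 - 63) = 2625 - 191*(0 - 63) = 2625 - 191*(-63) = 2625 - 1*(-12033) = 2625 + 12033 = 14658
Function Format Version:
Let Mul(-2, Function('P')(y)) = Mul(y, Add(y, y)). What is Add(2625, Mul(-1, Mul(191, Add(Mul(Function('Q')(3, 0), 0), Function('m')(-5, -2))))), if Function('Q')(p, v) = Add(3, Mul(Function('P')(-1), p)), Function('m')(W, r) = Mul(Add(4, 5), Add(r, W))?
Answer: 14658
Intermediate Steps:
Function('P')(y) = Mul(-1, Pow(y, 2)) (Function('P')(y) = Mul(Rational(-1, 2), Mul(y, Add(y, y))) = Mul(Rational(-1, 2), Mul(y, Mul(2, y))) = Mul(Rational(-1, 2), Mul(2, Pow(y, 2))) = Mul(-1, Pow(y, 2)))
Function('m')(W, r) = Add(Mul(9, W), Mul(9, r)) (Function('m')(W, r) = Mul(9, Add(W, r)) = Add(Mul(9, W), Mul(9, r)))
Function('Q')(p, v) = Add(3, Mul(-1, p)) (Function('Q')(p, v) = Add(3, Mul(Mul(-1, Pow(-1, 2)), p)) = Add(3, Mul(Mul(-1, 1), p)) = Add(3, Mul(-1, p)))
Add(2625, Mul(-1, Mul(191, Add(Mul(Function('Q')(3, 0), 0), Function('m')(-5, -2))))) = Add(2625, Mul(-1, Mul(191, Add(Mul(Add(3, Mul(-1, 3)), 0), Add(Mul(9, -5), Mul(9, -2)))))) = Add(2625, Mul(-1, Mul(191, Add(Mul(Add(3, -3), 0), Add(-45, -18))))) = Add(2625, Mul(-1, Mul(191, Add(Mul(0, 0), -63)))) = Add(2625, Mul(-1, Mul(191, Add(0, -63)))) = Add(2625, Mul(-1, Mul(191, -63))) = Add(2625, Mul(-1, -12033)) = Add(2625, 12033) = 14658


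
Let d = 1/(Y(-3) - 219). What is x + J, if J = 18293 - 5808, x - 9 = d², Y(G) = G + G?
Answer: 632508751/50625 ≈ 12494.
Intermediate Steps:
Y(G) = 2*G
d = -1/225 (d = 1/(2*(-3) - 219) = 1/(-6 - 219) = 1/(-225) = -1/225 ≈ -0.0044444)
x = 455626/50625 (x = 9 + (-1/225)² = 9 + 1/50625 = 455626/50625 ≈ 9.0000)
J = 12485
x + J = 455626/50625 + 12485 = 632508751/50625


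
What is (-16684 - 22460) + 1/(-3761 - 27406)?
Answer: -1220001049/31167 ≈ -39144.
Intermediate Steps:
(-16684 - 22460) + 1/(-3761 - 27406) = -39144 + 1/(-31167) = -39144 - 1/31167 = -1220001049/31167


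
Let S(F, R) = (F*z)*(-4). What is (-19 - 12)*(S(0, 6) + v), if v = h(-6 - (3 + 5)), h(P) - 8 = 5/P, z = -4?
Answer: -3317/14 ≈ -236.93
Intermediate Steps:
S(F, R) = 16*F (S(F, R) = (F*(-4))*(-4) = -4*F*(-4) = 16*F)
h(P) = 8 + 5/P
v = 107/14 (v = 8 + 5/(-6 - (3 + 5)) = 8 + 5/(-6 - 1*8) = 8 + 5/(-6 - 8) = 8 + 5/(-14) = 8 + 5*(-1/14) = 8 - 5/14 = 107/14 ≈ 7.6429)
(-19 - 12)*(S(0, 6) + v) = (-19 - 12)*(16*0 + 107/14) = -31*(0 + 107/14) = -31*107/14 = -3317/14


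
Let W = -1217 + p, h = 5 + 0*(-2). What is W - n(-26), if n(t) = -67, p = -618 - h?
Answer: -1773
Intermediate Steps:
h = 5 (h = 5 + 0 = 5)
p = -623 (p = -618 - 1*5 = -618 - 5 = -623)
W = -1840 (W = -1217 - 623 = -1840)
W - n(-26) = -1840 - 1*(-67) = -1840 + 67 = -1773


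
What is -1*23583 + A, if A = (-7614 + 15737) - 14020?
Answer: -29480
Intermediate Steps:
A = -5897 (A = 8123 - 14020 = -5897)
-1*23583 + A = -1*23583 - 5897 = -23583 - 5897 = -29480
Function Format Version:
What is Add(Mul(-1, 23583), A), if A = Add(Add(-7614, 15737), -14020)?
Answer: -29480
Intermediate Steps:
A = -5897 (A = Add(8123, -14020) = -5897)
Add(Mul(-1, 23583), A) = Add(Mul(-1, 23583), -5897) = Add(-23583, -5897) = -29480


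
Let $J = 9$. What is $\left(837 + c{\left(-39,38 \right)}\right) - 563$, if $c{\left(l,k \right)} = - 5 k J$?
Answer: $-1436$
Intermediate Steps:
$c{\left(l,k \right)} = - 45 k$ ($c{\left(l,k \right)} = - 5 k 9 = - 45 k$)
$\left(837 + c{\left(-39,38 \right)}\right) - 563 = \left(837 - 1710\right) - 563 = -873 - 563 = -1436$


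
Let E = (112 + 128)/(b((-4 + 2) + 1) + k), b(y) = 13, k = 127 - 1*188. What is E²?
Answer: 25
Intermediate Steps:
k = -61 (k = 127 - 188 = -61)
E = -5 (E = (112 + 128)/(13 - 61) = 240/(-48) = 240*(-1/48) = -5)
E² = (-5)² = 25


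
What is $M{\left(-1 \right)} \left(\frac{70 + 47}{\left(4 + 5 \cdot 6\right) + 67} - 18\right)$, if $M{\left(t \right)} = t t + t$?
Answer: $0$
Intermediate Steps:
$M{\left(t \right)} = t + t^{2}$ ($M{\left(t \right)} = t^{2} + t = t + t^{2}$)
$M{\left(-1 \right)} \left(\frac{70 + 47}{\left(4 + 5 \cdot 6\right) + 67} - 18\right) = - (1 - 1) \left(\frac{70 + 47}{\left(4 + 5 \cdot 6\right) + 67} - 18\right) = \left(-1\right) 0 \left(\frac{117}{\left(4 + 30\right) + 67} - 18\right) = 0 \left(\frac{117}{34 + 67} - 18\right) = 0 \left(\frac{117}{101} - 18\right) = 0 \left(- \frac{1701}{101}\right) = 0$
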